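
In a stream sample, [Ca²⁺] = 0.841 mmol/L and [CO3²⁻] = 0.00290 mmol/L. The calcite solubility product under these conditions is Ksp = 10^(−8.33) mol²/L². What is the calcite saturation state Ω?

Ω = 0.521

Ksp = 10^(−8.33) = 4.677×10^-9
Ω = [Ca²⁺][CO3²⁻]/Ksp = (0.841×10^-3)(0.00290×10^-3) / 4.677×10^-9 = 0.521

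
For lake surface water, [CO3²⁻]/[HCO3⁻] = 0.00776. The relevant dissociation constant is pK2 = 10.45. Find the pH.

pH = 8.34

From K2 = [H⁺][CO3²⁻]/[HCO3⁻]:  pH = pK2 + log₁₀([CO3²⁻]/[HCO3⁻])
log₁₀(0.00776) = -2.110
pH = 10.45 + (-2.110) = 8.34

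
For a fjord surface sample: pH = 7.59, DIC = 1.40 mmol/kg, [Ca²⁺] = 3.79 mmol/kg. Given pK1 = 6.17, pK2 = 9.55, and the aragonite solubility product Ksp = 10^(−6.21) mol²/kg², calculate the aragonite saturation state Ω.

α₂ = 1 / (1 + [H⁺]/K2 + [H⁺]²/(K1K2)) = 1 / (1 + 10^+1.96 + 10^+0.54)
   = 1 / (1 + 91.201 + 3.4674) = 1/95.668 = 0.01045
[CO3²⁻] = α₂ × DIC = 0.01045 × 1.40 = 0.01463 mmol/kg = 14.63 μmol/kg
Ksp = 10^(−6.21) = 6.166×10^-7
Ω = [Ca²⁺][CO3²⁻]/Ksp = (3.79×10^-3)(1.463×10^-5) / 6.166×10^-7 = 0.0899

Ω = 0.0899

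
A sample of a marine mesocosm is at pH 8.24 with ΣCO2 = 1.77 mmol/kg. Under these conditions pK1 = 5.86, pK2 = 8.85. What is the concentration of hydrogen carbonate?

[HCO3⁻] = 1.42 mmol/kg

α₁ = 1 / (1 + [H⁺]/K1 + K2/[H⁺]) = 1 / (1 + 10^-2.38 + 10^-0.61)
   = 1 / (1 + 0.0041687 + 0.24547) = 1/1.2496 = 0.8002
[HCO3⁻] = α₁ × DIC = 0.8002 × 1.77 = 1.42 mmol/kg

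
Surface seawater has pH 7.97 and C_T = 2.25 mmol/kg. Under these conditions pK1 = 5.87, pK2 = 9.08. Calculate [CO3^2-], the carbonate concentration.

[CO3²⁻] = 0.161 mmol/kg

α₂ = 1 / (1 + [H⁺]/K2 + [H⁺]²/(K1K2)) = 1 / (1 + 10^+1.11 + 10^-0.99)
   = 1 / (1 + 12.882 + 0.10233) = 1/13.985 = 0.07151
[CO3²⁻] = α₂ × DIC = 0.07151 × 2.25 = 0.161 mmol/kg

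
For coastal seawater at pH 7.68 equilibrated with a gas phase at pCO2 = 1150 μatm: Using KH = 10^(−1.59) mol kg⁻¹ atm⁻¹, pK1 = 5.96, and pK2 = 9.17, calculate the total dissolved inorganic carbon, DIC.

[CO2*] = KH · pCO2 = 10^(−1.59) × 1150×10^-6 = 2.956×10^-5 mol/kg
α₀ = 1/(1 + K1/[H⁺] + K1K2/[H⁺]²) = 1/(1 + 10^+1.72 + 10^+0.23) = 0.01812
DIC = [CO2*]/α₀ = 2.956×10^-5 / 0.01812 = 1.63 mmol/kg

DIC = 1.63 mmol/kg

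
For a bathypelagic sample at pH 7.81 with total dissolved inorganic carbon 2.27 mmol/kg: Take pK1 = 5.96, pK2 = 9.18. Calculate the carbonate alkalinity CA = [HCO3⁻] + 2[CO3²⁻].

CA = 2.33 mmol/kg

CA = [HCO3⁻] + 2[CO3²⁻] = (α₁ + 2α₂)·DIC
At pH 7.81: [H⁺]/K1 = 10^-1.85 = 0.014125, K2/[H⁺] = 10^-1.37 = 0.042658
α₁ = 1/(1 + 0.014125 + 0.042658) = 1/1.0568 = 0.9463; α₂ = α₁·K2/[H⁺] = 0.04037
α₁ + 2α₂ = 1.0270
CA = 1.0270 × 2.27 = 2.33 mmol/kg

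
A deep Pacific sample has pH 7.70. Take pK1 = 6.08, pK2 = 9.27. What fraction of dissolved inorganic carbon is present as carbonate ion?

α₂ = 1 / (1 + [H⁺]/K2 + [H⁺]²/(K1K2)) = 1 / (1 + 10^+1.57 + 10^-0.05)
   = 1 / (1 + 37.154 + 0.89125) = 1/39.045 = 0.02561

α₂ = 0.0256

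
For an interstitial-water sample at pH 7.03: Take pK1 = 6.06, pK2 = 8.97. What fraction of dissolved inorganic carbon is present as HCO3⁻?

α₁ = 0.894

α₁ = 1 / (1 + [H⁺]/K1 + K2/[H⁺]) = 1 / (1 + 10^-0.97 + 10^-1.94)
   = 1 / (1 + 0.10715 + 0.011482) = 1/1.1186 = 0.8939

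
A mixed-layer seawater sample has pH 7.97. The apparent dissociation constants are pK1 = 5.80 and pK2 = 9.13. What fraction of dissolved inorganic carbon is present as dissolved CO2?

α₀ = 1 / (1 + K1/[H⁺] + K1K2/[H⁺]²) = 1 / (1 + 10^+2.17 + 10^+1.01)
   = 1 / (1 + 147.91 + 10.233) = 1/159.14 = 0.006284

α₀ = 0.00628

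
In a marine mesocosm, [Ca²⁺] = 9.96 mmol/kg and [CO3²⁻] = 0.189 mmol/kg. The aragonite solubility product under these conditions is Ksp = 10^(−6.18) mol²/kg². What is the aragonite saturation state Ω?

Ksp = 10^(−6.18) = 6.607×10^-7
Ω = [Ca²⁺][CO3²⁻]/Ksp = (9.96×10^-3)(0.189×10^-3) / 6.607×10^-7 = 2.85

Ω = 2.85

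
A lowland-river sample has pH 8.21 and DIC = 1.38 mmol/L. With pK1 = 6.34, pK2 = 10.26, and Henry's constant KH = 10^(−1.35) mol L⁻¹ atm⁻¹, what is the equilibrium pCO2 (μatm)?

α₀ = 1 / (1 + K1/[H⁺] + K1K2/[H⁺]²) = 1 / (1 + 10^+1.87 + 10^-0.18)
   = 1 / (1 + 74.131 + 0.66069) = 1/75.792 = 0.01319
[CO2*] = α₀ × DIC = 0.01319 × 1.38 = 0.01821 mmol/L = 18.21 μmol/L
pCO2 = [CO2*]/KH = 1.821×10^-5 / 4.467×10^-2 = 408 μatm

pCO2 = 408 μatm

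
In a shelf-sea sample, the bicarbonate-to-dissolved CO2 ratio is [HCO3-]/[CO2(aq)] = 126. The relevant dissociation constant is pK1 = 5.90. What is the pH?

pH = 8.00

From K1 = [H⁺][HCO3-]/[CO2(aq)]:  pH = pK1 + log₁₀([HCO3-]/[CO2(aq)])
log₁₀(126) = +2.100
pH = 5.90 + (+2.100) = 8.00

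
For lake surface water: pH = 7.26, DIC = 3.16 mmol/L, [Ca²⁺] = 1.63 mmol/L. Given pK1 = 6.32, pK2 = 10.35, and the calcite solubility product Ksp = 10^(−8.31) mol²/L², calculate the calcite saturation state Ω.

α₂ = 1 / (1 + [H⁺]/K2 + [H⁺]²/(K1K2)) = 1 / (1 + 10^+3.09 + 10^+2.15)
   = 1 / (1 + 1230.3 + 141.25) = 1/1372.5 = 0.0007286
[CO3²⁻] = α₂ × DIC = 0.0007286 × 3.16 = 0.002302 mmol/L = 2.302 μmol/L
Ksp = 10^(−8.31) = 4.898×10^-9
Ω = [Ca²⁺][CO3²⁻]/Ksp = (1.63×10^-3)(2.302×10^-6) / 4.898×10^-9 = 0.766

Ω = 0.766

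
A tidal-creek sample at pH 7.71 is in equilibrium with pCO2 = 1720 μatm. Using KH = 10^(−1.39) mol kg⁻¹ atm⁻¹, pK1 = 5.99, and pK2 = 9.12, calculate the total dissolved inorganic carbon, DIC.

[CO2*] = KH · pCO2 = 10^(−1.39) × 1720×10^-6 = 7.007×10^-5 mol/kg
α₀ = 1/(1 + K1/[H⁺] + K1K2/[H⁺]²) = 1/(1 + 10^+1.72 + 10^+0.31) = 0.01801
DIC = [CO2*]/α₀ = 7.007×10^-5 / 0.01801 = 3.89 mmol/kg

DIC = 3.89 mmol/kg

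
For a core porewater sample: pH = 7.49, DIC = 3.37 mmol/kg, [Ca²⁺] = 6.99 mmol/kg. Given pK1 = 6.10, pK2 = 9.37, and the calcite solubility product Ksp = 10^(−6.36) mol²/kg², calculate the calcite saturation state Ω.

Ω = 0.675

α₂ = 1 / (1 + [H⁺]/K2 + [H⁺]²/(K1K2)) = 1 / (1 + 10^+1.88 + 10^+0.49)
   = 1 / (1 + 75.858 + 3.0903) = 1/79.948 = 0.01251
[CO3²⁻] = α₂ × DIC = 0.01251 × 3.37 = 0.04215 mmol/kg
Ksp = 10^(−6.36) = 4.365×10^-7
Ω = [Ca²⁺][CO3²⁻]/Ksp = (6.99×10^-3)(4.215×10^-5) / 4.365×10^-7 = 0.675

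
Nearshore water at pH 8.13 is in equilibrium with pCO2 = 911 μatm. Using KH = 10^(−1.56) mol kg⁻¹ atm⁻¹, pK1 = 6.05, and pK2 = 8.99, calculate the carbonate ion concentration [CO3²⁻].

[CO3²⁻] = 0.416 mmol/kg

[CO2*] = KH · pCO2 = 10^(−1.56) × 911×10^-6 = 2.509×10^-5 mol/kg
α₀ = 1/(1 + K1/[H⁺] + K1K2/[H⁺]²) = 1/(1 + 10^+2.08 + 10^+1.22) = 0.007256
DIC = [CO2*]/α₀ = 2.509×10^-5 / 0.007256 = 3.458 mmol/kg
[CO3²⁻] = α₂·DIC; α₂ = 0.1204, so [CO3²⁻] = 0.1204 × 3.458 = 0.416 mmol/kg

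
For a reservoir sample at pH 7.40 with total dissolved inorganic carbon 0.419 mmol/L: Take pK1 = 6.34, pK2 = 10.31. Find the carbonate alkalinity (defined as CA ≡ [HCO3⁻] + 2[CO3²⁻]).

CA = [HCO3⁻] + 2[CO3²⁻] = (α₁ + 2α₂)·DIC
At pH 7.40: [H⁺]/K1 = 10^-1.06 = 0.087096, K2/[H⁺] = 10^-2.91 = 0.0012303
α₁ = 1/(1 + 0.087096 + 0.0012303) = 1/1.0883 = 0.9188; α₂ = α₁·K2/[H⁺] = 0.001130
α₁ + 2α₂ = 0.9211
CA = 0.9211 × 0.419 = 0.386 mmol/L

CA = 0.386 mmol/L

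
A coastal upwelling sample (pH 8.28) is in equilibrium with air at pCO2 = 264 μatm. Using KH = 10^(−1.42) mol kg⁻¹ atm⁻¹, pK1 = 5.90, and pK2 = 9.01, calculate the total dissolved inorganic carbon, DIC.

[CO2*] = KH · pCO2 = 10^(−1.42) × 264×10^-6 = 1.004×10^-5 mol/kg
α₀ = 1/(1 + K1/[H⁺] + K1K2/[H⁺]²) = 1/(1 + 10^+2.38 + 10^+1.65) = 0.003502
DIC = [CO2*]/α₀ = 1.004×10^-5 / 0.003502 = 2.87 mmol/kg

DIC = 2.87 mmol/kg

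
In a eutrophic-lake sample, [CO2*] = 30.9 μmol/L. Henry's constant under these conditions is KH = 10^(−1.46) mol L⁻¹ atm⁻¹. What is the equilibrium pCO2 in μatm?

KH = 10^(−1.46) = 3.467×10^-2 mol L⁻¹ atm⁻¹
pCO2 = [CO2*]/KH = 30.9×10^-6 / 3.467×10^-2 = 8.91×10^-4 atm = 891 μatm

pCO2 = 891 μatm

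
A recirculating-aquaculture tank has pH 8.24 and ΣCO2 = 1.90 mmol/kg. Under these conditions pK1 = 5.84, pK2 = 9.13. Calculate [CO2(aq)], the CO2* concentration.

α₀ = 1 / (1 + K1/[H⁺] + K1K2/[H⁺]²) = 1 / (1 + 10^+2.40 + 10^+1.51)
   = 1 / (1 + 251.19 + 32.359) = 1/284.55 = 0.003514
[CO2*] = α₀ × DIC = 0.003514 × 1.90 = 0.00668 mmol/kg = 6.68 μmol/kg

[CO2*] = 6.68 μmol/kg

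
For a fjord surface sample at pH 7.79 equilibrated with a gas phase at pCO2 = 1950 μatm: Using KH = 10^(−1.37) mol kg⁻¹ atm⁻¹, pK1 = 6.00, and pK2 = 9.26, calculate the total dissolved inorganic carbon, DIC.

[CO2*] = KH · pCO2 = 10^(−1.37) × 1950×10^-6 = 8.318×10^-5 mol/kg
α₀ = 1/(1 + K1/[H⁺] + K1K2/[H⁺]²) = 1/(1 + 10^+1.79 + 10^+0.32) = 0.01544
DIC = [CO2*]/α₀ = 8.318×10^-5 / 0.01544 = 5.39 mmol/kg

DIC = 5.39 mmol/kg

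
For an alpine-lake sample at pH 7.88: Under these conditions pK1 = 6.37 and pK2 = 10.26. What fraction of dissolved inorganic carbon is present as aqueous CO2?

α₀ = 1 / (1 + K1/[H⁺] + K1K2/[H⁺]²) = 1 / (1 + 10^+1.51 + 10^-0.87)
   = 1 / (1 + 32.359 + 0.13490) = 1/33.494 = 0.02986

α₀ = 0.0299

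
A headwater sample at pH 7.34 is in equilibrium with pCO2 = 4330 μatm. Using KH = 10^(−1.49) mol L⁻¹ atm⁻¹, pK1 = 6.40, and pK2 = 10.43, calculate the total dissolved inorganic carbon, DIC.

[CO2*] = KH · pCO2 = 10^(−1.49) × 4330×10^-6 = 1.401×10^-4 mol/L
α₀ = 1/(1 + K1/[H⁺] + K1K2/[H⁺]²) = 1/(1 + 10^+0.94 + 10^-2.15) = 0.1029
DIC = [CO2*]/α₀ = 1.401×10^-4 / 0.1029 = 1.36 mmol/L

DIC = 1.36 mmol/L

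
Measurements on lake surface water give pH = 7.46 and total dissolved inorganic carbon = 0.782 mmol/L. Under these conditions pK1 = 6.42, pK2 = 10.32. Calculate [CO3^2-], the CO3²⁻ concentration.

α₂ = 1 / (1 + [H⁺]/K2 + [H⁺]²/(K1K2)) = 1 / (1 + 10^+2.86 + 10^+1.82)
   = 1 / (1 + 724.44 + 66.069) = 1/791.51 = 0.001263
[CO3²⁻] = α₂ × DIC = 0.001263 × 0.782 = 0.000988 mmol/L = 0.988 μmol/L

[CO3²⁻] = 0.988 μmol/L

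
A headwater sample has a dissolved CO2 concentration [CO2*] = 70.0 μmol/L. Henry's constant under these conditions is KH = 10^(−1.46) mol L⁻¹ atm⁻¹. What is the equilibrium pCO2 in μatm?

KH = 10^(−1.46) = 3.467×10^-2 mol L⁻¹ atm⁻¹
pCO2 = [CO2*]/KH = 70.0×10^-6 / 3.467×10^-2 = 2.02×10^-3 atm = 2020 μatm

pCO2 = 2020 μatm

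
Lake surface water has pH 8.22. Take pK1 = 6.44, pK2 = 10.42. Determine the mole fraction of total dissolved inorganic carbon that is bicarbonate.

α₁ = 1 / (1 + [H⁺]/K1 + K2/[H⁺]) = 1 / (1 + 10^-1.78 + 10^-2.20)
   = 1 / (1 + 0.016596 + 0.0063096) = 1/1.0229 = 0.9776

α₁ = 0.978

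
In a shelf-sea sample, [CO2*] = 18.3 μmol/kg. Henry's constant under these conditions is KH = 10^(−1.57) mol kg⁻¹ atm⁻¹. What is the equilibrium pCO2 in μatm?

KH = 10^(−1.57) = 2.692×10^-2 mol kg⁻¹ atm⁻¹
pCO2 = [CO2*]/KH = 18.3×10^-6 / 2.692×10^-2 = 6.80×10^-4 atm = 680 μatm

pCO2 = 680 μatm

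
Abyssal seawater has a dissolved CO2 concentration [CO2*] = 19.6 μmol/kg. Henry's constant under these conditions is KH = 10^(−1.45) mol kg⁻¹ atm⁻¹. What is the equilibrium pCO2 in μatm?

KH = 10^(−1.45) = 3.548×10^-2 mol kg⁻¹ atm⁻¹
pCO2 = [CO2*]/KH = 19.6×10^-6 / 3.548×10^-2 = 5.52×10^-4 atm = 552 μatm

pCO2 = 552 μatm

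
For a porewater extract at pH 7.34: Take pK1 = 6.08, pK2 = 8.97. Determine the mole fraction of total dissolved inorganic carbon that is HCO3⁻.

α₁ = 0.927

α₁ = 1 / (1 + [H⁺]/K1 + K2/[H⁺]) = 1 / (1 + 10^-1.26 + 10^-1.63)
   = 1 / (1 + 0.054954 + 0.023442) = 1/1.0784 = 0.9273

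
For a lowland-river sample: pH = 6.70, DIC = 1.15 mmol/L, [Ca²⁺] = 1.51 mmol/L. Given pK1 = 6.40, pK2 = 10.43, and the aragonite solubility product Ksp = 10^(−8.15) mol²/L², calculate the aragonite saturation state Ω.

α₂ = 1 / (1 + [H⁺]/K2 + [H⁺]²/(K1K2)) = 1 / (1 + 10^+3.73 + 10^+3.43)
   = 1 / (1 + 5370.3 + 2691.5) = 1/8062.9 = 0.0001240
[CO3²⁻] = α₂ × DIC = 0.0001240 × 1.15 = 0.0001426 mmol/L = 0.1426 μmol/L
Ksp = 10^(−8.15) = 7.079×10^-9
Ω = [Ca²⁺][CO3²⁻]/Ksp = (1.51×10^-3)(1.426×10^-7) / 7.079×10^-9 = 0.0304

Ω = 0.0304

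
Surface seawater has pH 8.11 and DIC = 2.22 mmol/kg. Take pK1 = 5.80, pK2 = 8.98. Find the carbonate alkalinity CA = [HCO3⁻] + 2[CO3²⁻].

CA = [HCO3⁻] + 2[CO3²⁻] = (α₁ + 2α₂)·DIC
At pH 8.11: [H⁺]/K1 = 10^-2.31 = 0.0048978, K2/[H⁺] = 10^-0.87 = 0.13490
α₁ = 1/(1 + 0.0048978 + 0.13490) = 1/1.1398 = 0.8774; α₂ = α₁·K2/[H⁺] = 0.1184
α₁ + 2α₂ = 1.1141
CA = 1.1141 × 2.22 = 2.47 mmol/kg

CA = 2.47 mmol/kg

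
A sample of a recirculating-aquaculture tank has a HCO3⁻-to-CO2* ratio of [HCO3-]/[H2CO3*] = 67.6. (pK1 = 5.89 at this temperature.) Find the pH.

From K1 = [H⁺][HCO3-]/[H2CO3*]:  pH = pK1 + log₁₀([HCO3-]/[H2CO3*])
log₁₀(67.6) = +1.830
pH = 5.89 + (+1.830) = 7.72

pH = 7.72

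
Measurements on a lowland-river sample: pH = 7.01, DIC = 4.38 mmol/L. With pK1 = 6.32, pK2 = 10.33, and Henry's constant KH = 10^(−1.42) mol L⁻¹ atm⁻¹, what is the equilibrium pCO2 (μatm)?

pCO2 = 1.95×10^4 μatm

α₀ = 1 / (1 + K1/[H⁺] + K1K2/[H⁺]²) = 1 / (1 + 10^+0.69 + 10^-2.63)
   = 1 / (1 + 4.8978 + 0.0023442) = 1/5.9001 = 0.1695
[CO2*] = α₀ × DIC = 0.1695 × 4.38 = 0.7424 mmol/L
pCO2 = [CO2*]/KH = 7.424×10^-4 / 3.802×10^-2 = 1.95×10^4 μatm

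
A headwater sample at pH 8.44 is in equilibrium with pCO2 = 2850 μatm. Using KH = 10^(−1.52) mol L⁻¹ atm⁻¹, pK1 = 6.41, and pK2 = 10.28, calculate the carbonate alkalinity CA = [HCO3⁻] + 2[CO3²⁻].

CA = 9.49 mmol/L

[CO2*] = KH · pCO2 = 10^(−1.52) × 2850×10^-6 = 8.607×10^-5 mol/L
α₀ = 1/(1 + K1/[H⁺] + K1K2/[H⁺]²) = 1/(1 + 10^+2.03 + 10^+0.19) = 0.009116
DIC = [CO2*]/α₀ = 8.607×10^-5 / 0.009116 = 9.442 mmol/L
CA = (α₁ + 2α₂)·DIC = (0.9768 + 2×0.01412) × 9.442 = 9.49 mmol/L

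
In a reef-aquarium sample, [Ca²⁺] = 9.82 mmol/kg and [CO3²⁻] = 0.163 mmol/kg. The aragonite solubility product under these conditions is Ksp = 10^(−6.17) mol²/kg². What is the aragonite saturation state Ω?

Ω = 2.37

Ksp = 10^(−6.17) = 6.761×10^-7
Ω = [Ca²⁺][CO3²⁻]/Ksp = (9.82×10^-3)(0.163×10^-3) / 6.761×10^-7 = 2.37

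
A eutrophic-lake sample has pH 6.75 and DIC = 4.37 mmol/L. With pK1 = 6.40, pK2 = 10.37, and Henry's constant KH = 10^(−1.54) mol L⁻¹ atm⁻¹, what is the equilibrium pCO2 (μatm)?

pCO2 = 4.68×10^4 μatm

α₀ = 1 / (1 + K1/[H⁺] + K1K2/[H⁺]²) = 1 / (1 + 10^+0.35 + 10^-3.27)
   = 1 / (1 + 2.2387 + 0.00053703) = 1/3.2393 = 0.3087
[CO2*] = α₀ × DIC = 0.3087 × 4.37 = 1.349 mmol/L
pCO2 = [CO2*]/KH = 1.349×10^-3 / 2.884×10^-2 = 4.68×10^4 μatm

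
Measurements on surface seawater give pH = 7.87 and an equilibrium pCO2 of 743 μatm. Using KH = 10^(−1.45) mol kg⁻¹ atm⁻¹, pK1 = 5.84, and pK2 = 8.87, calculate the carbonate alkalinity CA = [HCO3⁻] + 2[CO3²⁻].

CA = 3.39 mmol/kg

[CO2*] = KH · pCO2 = 10^(−1.45) × 743×10^-6 = 2.636×10^-5 mol/kg
α₀ = 1/(1 + K1/[H⁺] + K1K2/[H⁺]²) = 1/(1 + 10^+2.03 + 10^+1.03) = 0.008413
DIC = [CO2*]/α₀ = 2.636×10^-5 / 0.008413 = 3.134 mmol/kg
CA = (α₁ + 2α₂)·DIC = (0.9014 + 2×0.09014) × 3.134 = 3.39 mmol/kg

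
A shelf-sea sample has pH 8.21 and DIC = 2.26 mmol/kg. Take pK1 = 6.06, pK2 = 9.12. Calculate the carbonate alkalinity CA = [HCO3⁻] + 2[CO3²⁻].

CA = 2.49 mmol/kg

CA = [HCO3⁻] + 2[CO3²⁻] = (α₁ + 2α₂)·DIC
At pH 8.21: [H⁺]/K1 = 10^-2.15 = 0.0070795, K2/[H⁺] = 10^-0.91 = 0.12303
α₁ = 1/(1 + 0.0070795 + 0.12303) = 1/1.1301 = 0.8849; α₂ = α₁·K2/[H⁺] = 0.1089
α₁ + 2α₂ = 1.1026
CA = 1.1026 × 2.26 = 2.49 mmol/kg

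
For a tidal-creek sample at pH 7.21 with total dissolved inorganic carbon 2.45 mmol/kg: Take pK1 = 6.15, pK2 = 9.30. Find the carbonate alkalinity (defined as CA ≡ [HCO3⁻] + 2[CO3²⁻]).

CA = [HCO3⁻] + 2[CO3²⁻] = (α₁ + 2α₂)·DIC
At pH 7.21: [H⁺]/K1 = 10^-1.06 = 0.087096, K2/[H⁺] = 10^-2.09 = 0.0081283
α₁ = 1/(1 + 0.087096 + 0.0081283) = 1/1.0952 = 0.9131; α₂ = α₁·K2/[H⁺] = 0.007422
α₁ + 2α₂ = 0.9279
CA = 0.9279 × 2.45 = 2.27 mmol/kg

CA = 2.27 mmol/kg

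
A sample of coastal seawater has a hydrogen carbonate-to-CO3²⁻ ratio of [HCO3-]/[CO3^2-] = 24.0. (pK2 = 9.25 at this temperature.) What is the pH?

From K2 = [H⁺][CO3^2-]/[HCO3-]:  pH = pK2 − log₁₀([HCO3-]/[CO3^2-])
log₁₀(24.0) = +1.380
pH = 9.25 − (+1.380) = 7.87

pH = 7.87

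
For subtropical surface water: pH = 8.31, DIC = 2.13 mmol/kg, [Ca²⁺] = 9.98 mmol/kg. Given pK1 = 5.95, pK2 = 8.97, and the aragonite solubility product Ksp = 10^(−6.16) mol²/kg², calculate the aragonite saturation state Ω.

Ω = 5.50

α₂ = 1 / (1 + [H⁺]/K2 + [H⁺]²/(K1K2)) = 1 / (1 + 10^+0.66 + 10^-1.70)
   = 1 / (1 + 4.5709 + 0.019953) = 1/5.5908 = 0.1789
[CO3²⁻] = α₂ × DIC = 0.1789 × 2.13 = 0.3810 mmol/kg
Ksp = 10^(−6.16) = 6.918×10^-7
Ω = [Ca²⁺][CO3²⁻]/Ksp = (9.98×10^-3)(3.810×10^-4) / 6.918×10^-7 = 5.50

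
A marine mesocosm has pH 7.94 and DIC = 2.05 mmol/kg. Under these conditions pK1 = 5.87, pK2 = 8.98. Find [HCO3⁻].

[HCO3⁻] = 1.86 mmol/kg

α₁ = 1 / (1 + [H⁺]/K1 + K2/[H⁺]) = 1 / (1 + 10^-2.07 + 10^-1.04)
   = 1 / (1 + 0.0085114 + 0.091201) = 1/1.0997 = 0.9093
[HCO3⁻] = α₁ × DIC = 0.9093 × 2.05 = 1.86 mmol/kg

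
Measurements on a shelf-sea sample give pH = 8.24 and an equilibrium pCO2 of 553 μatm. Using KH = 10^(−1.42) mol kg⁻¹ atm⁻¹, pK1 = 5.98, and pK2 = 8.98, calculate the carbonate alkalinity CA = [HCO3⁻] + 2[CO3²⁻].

CA = 5.22 mmol/kg

[CO2*] = KH · pCO2 = 10^(−1.42) × 553×10^-6 = 2.102×10^-5 mol/kg
α₀ = 1/(1 + K1/[H⁺] + K1K2/[H⁺]²) = 1/(1 + 10^+2.26 + 10^+1.52) = 0.004628
DIC = [CO2*]/α₀ = 2.102×10^-5 / 0.004628 = 4.543 mmol/kg
CA = (α₁ + 2α₂)·DIC = (0.8421 + 2×0.1532) × 4.543 = 5.22 mmol/kg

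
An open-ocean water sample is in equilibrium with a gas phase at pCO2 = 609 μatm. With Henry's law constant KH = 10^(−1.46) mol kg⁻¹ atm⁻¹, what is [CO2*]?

KH = 10^(−1.46) = 3.467×10^-2 mol kg⁻¹ atm⁻¹
[CO2*] = KH · pCO2 = 3.467×10^-2 × 609×10^-6 atm = 2.11×10^-5 mol/kg

[CO2*] = 21.1 μmol/kg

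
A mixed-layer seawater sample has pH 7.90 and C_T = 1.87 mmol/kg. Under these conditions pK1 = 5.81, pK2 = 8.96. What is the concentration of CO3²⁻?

[CO3²⁻] = 0.149 mmol/kg

α₂ = 1 / (1 + [H⁺]/K2 + [H⁺]²/(K1K2)) = 1 / (1 + 10^+1.06 + 10^-1.03)
   = 1 / (1 + 11.482 + 0.093325) = 1/12.575 = 0.07952
[CO3²⁻] = α₂ × DIC = 0.07952 × 1.87 = 0.149 mmol/kg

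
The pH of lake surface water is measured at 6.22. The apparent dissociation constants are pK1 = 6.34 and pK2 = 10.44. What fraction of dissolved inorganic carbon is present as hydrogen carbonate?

α₁ = 0.431

α₁ = 1 / (1 + [H⁺]/K1 + K2/[H⁺]) = 1 / (1 + 10^+0.12 + 10^-4.22)
   = 1 / (1 + 1.3183 + 6.0256×10^-5) = 1/2.3183 = 0.4313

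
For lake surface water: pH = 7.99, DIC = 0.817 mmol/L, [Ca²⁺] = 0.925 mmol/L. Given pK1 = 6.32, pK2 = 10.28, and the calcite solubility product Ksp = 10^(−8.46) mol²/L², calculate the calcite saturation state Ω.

α₂ = 1 / (1 + [H⁺]/K2 + [H⁺]²/(K1K2)) = 1 / (1 + 10^+2.29 + 10^+0.62)
   = 1 / (1 + 194.98 + 4.1687) = 1/200.15 = 0.004996
[CO3²⁻] = α₂ × DIC = 0.004996 × 0.817 = 0.004082 mmol/L = 4.082 μmol/L
Ksp = 10^(−8.46) = 3.467×10^-9
Ω = [Ca²⁺][CO3²⁻]/Ksp = (0.925×10^-3)(4.082×10^-6) / 3.467×10^-9 = 1.09

Ω = 1.09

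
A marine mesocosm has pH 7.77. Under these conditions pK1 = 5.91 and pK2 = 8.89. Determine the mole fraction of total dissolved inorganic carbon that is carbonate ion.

α₂ = 1 / (1 + [H⁺]/K2 + [H⁺]²/(K1K2)) = 1 / (1 + 10^+1.12 + 10^-0.74)
   = 1 / (1 + 13.183 + 0.18197) = 1/14.365 = 0.06962

α₂ = 0.0696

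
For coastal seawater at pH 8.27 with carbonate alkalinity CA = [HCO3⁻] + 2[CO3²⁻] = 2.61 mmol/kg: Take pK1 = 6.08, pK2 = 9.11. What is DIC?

CA = [HCO3⁻] + 2[CO3²⁻] = (α₁ + 2α₂)·DIC
At pH 8.27: [H⁺]/K1 = 10^-2.19 = 0.0064565, K2/[H⁺] = 10^-0.84 = 0.14454
α₁ = 1/(1 + 0.0064565 + 0.14454) = 1/1.1510 = 0.8688; α₂ = α₁·K2/[H⁺] = 0.1256
α₁ + 2α₂ = 1.1200
DIC = CA / (α₁ + 2α₂) = 2.61 / 1.1200 = 2.33 mmol/kg

DIC = 2.33 mmol/kg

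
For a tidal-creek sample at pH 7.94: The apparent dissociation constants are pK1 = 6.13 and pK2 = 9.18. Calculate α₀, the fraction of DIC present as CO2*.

α₀ = 1 / (1 + K1/[H⁺] + K1K2/[H⁺]²) = 1 / (1 + 10^+1.81 + 10^+0.57)
   = 1 / (1 + 64.565 + 3.7154) = 1/69.281 = 0.01443

α₀ = 0.0144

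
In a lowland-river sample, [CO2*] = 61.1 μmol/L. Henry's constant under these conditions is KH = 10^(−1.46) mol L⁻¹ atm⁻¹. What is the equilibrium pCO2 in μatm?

pCO2 = 1760 μatm

KH = 10^(−1.46) = 3.467×10^-2 mol L⁻¹ atm⁻¹
pCO2 = [CO2*]/KH = 61.1×10^-6 / 3.467×10^-2 = 1.76×10^-3 atm = 1760 μatm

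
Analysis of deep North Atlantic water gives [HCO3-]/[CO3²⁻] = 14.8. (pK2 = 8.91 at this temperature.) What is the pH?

From K2 = [H⁺][CO3²⁻]/[HCO3-]:  pH = pK2 − log₁₀([HCO3-]/[CO3²⁻])
log₁₀(14.8) = +1.170
pH = 8.91 − (+1.170) = 7.74

pH = 7.74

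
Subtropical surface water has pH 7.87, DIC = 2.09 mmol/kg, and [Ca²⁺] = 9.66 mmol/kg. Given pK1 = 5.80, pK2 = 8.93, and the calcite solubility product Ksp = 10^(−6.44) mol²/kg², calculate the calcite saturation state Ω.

Ω = 4.42

α₂ = 1 / (1 + [H⁺]/K2 + [H⁺]²/(K1K2)) = 1 / (1 + 10^+1.06 + 10^-1.01)
   = 1 / (1 + 11.482 + 0.097724) = 1/12.579 = 0.07950
[CO3²⁻] = α₂ × DIC = 0.07950 × 2.09 = 0.1661 mmol/kg
Ksp = 10^(−6.44) = 3.631×10^-7
Ω = [Ca²⁺][CO3²⁻]/Ksp = (9.66×10^-3)(1.661×10^-4) / 3.631×10^-7 = 4.42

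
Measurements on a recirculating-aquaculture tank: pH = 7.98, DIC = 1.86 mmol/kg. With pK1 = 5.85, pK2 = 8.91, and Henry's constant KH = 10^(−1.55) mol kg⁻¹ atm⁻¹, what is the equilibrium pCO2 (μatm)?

α₀ = 1 / (1 + K1/[H⁺] + K1K2/[H⁺]²) = 1 / (1 + 10^+2.13 + 10^+1.20)
   = 1 / (1 + 134.90 + 15.849) = 1/151.75 = 0.006590
[CO2*] = α₀ × DIC = 0.006590 × 1.86 = 0.01226 mmol/kg = 12.26 μmol/kg
pCO2 = [CO2*]/KH = 1.226×10^-5 / 2.818×10^-2 = 435 μatm

pCO2 = 435 μatm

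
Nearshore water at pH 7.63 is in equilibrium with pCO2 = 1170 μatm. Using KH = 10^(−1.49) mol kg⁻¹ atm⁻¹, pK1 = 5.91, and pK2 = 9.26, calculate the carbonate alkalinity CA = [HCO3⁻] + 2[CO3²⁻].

[CO2*] = KH · pCO2 = 10^(−1.49) × 1170×10^-6 = 3.786×10^-5 mol/kg
α₀ = 1/(1 + K1/[H⁺] + K1K2/[H⁺]²) = 1/(1 + 10^+1.72 + 10^+0.09) = 0.01828
DIC = [CO2*]/α₀ = 3.786×10^-5 / 0.01828 = 2.071 mmol/kg
CA = (α₁ + 2α₂)·DIC = (0.9592 + 2×0.02249) × 2.071 = 2.08 mmol/kg

CA = 2.08 mmol/kg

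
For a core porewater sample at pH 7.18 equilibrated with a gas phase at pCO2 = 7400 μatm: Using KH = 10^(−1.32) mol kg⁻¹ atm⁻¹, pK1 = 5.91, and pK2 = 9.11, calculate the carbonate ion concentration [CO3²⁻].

[CO2*] = KH · pCO2 = 10^(−1.32) × 7400×10^-6 = 3.542×10^-4 mol/kg
α₀ = 1/(1 + K1/[H⁺] + K1K2/[H⁺]²) = 1/(1 + 10^+1.27 + 10^-0.66) = 0.05040
DIC = [CO2*]/α₀ = 3.542×10^-4 / 0.05040 = 7.027 mmol/kg
[CO3²⁻] = α₂·DIC; α₂ = 0.01103, so [CO3²⁻] = 0.01103 × 7.027 = 0.0775 mmol/kg

[CO3²⁻] = 0.0775 mmol/kg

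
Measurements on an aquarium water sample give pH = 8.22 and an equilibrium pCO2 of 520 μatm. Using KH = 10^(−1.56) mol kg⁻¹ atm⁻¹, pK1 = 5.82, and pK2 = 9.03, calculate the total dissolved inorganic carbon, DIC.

[CO2*] = KH · pCO2 = 10^(−1.56) × 520×10^-6 = 1.432×10^-5 mol/kg
α₀ = 1/(1 + K1/[H⁺] + K1K2/[H⁺]²) = 1/(1 + 10^+2.40 + 10^+1.59) = 0.003435
DIC = [CO2*]/α₀ = 1.432×10^-5 / 0.003435 = 4.17 mmol/kg

DIC = 4.17 mmol/kg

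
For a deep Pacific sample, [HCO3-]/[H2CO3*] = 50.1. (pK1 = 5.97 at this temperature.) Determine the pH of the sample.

From K1 = [H⁺][HCO3-]/[H2CO3*]:  pH = pK1 + log₁₀([HCO3-]/[H2CO3*])
log₁₀(50.1) = +1.700
pH = 5.97 + (+1.700) = 7.67

pH = 7.67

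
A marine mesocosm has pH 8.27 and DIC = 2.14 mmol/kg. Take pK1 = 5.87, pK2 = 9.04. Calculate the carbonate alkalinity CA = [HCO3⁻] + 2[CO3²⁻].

CA = 2.44 mmol/kg

CA = [HCO3⁻] + 2[CO3²⁻] = (α₁ + 2α₂)·DIC
At pH 8.27: [H⁺]/K1 = 10^-2.40 = 0.0039811, K2/[H⁺] = 10^-0.77 = 0.16982
α₁ = 1/(1 + 0.0039811 + 0.16982) = 1/1.1738 = 0.8519; α₂ = α₁·K2/[H⁺] = 0.1447
α₁ + 2α₂ = 1.1413
CA = 1.1413 × 2.14 = 2.44 mmol/kg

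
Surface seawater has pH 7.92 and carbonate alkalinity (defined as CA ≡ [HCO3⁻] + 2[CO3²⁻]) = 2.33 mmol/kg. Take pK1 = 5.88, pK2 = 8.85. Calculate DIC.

DIC = 2.13 mmol/kg

CA = [HCO3⁻] + 2[CO3²⁻] = (α₁ + 2α₂)·DIC
At pH 7.92: [H⁺]/K1 = 10^-2.04 = 0.0091201, K2/[H⁺] = 10^-0.93 = 0.11749
α₁ = 1/(1 + 0.0091201 + 0.11749) = 1/1.1266 = 0.8876; α₂ = α₁·K2/[H⁺] = 0.1043
α₁ + 2α₂ = 1.0962
DIC = CA / (α₁ + 2α₂) = 2.33 / 1.0962 = 2.13 mmol/kg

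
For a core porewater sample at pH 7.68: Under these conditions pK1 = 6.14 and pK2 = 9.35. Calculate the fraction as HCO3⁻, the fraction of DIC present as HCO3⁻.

α₁ = 1 / (1 + [H⁺]/K1 + K2/[H⁺]) = 1 / (1 + 10^-1.54 + 10^-1.67)
   = 1 / (1 + 0.028840 + 0.021380) = 1/1.0502 = 0.9522

α₁ = 0.952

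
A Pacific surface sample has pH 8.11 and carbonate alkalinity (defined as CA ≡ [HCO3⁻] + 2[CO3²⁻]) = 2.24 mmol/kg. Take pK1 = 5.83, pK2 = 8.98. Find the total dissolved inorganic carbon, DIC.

DIC = 2.01 mmol/kg

CA = [HCO3⁻] + 2[CO3²⁻] = (α₁ + 2α₂)·DIC
At pH 8.11: [H⁺]/K1 = 10^-2.28 = 0.0052481, K2/[H⁺] = 10^-0.87 = 0.13490
α₁ = 1/(1 + 0.0052481 + 0.13490) = 1/1.1401 = 0.8771; α₂ = α₁·K2/[H⁺] = 0.1183
α₁ + 2α₂ = 1.1137
DIC = CA / (α₁ + 2α₂) = 2.24 / 1.1137 = 2.01 mmol/kg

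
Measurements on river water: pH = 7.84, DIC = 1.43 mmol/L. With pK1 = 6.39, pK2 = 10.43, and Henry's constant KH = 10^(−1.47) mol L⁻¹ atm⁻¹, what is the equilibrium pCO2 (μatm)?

pCO2 = 1440 μatm

α₀ = 1 / (1 + K1/[H⁺] + K1K2/[H⁺]²) = 1 / (1 + 10^+1.45 + 10^-1.14)
   = 1 / (1 + 28.184 + 0.072444) = 1/29.256 = 0.03418
[CO2*] = α₀ × DIC = 0.03418 × 1.43 = 0.04888 mmol/L
pCO2 = [CO2*]/KH = 4.888×10^-5 / 3.388×10^-2 = 1440 μatm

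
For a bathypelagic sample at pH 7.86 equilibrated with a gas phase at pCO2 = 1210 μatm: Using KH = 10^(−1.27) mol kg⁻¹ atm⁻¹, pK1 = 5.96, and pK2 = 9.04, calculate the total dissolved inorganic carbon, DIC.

[CO2*] = KH · pCO2 = 10^(−1.27) × 1210×10^-6 = 6.498×10^-5 mol/kg
α₀ = 1/(1 + K1/[H⁺] + K1K2/[H⁺]²) = 1/(1 + 10^+1.90 + 10^+0.72) = 0.01167
DIC = [CO2*]/α₀ = 6.498×10^-5 / 0.01167 = 5.57 mmol/kg

DIC = 5.57 mmol/kg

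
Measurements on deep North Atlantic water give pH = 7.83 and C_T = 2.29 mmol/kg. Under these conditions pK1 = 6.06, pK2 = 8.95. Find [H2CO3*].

α₀ = 1 / (1 + K1/[H⁺] + K1K2/[H⁺]²) = 1 / (1 + 10^+1.77 + 10^+0.65)
   = 1 / (1 + 58.884 + 4.4668) = 1/64.351 = 0.01554
[CO2*] = α₀ × DIC = 0.01554 × 2.29 = 0.0356 mmol/kg

[CO2*] = 0.0356 mmol/kg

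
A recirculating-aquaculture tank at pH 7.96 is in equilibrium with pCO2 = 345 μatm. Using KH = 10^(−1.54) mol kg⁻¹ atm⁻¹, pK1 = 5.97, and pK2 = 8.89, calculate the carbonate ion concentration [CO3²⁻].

[CO3²⁻] = 0.114 mmol/kg

[CO2*] = KH · pCO2 = 10^(−1.54) × 345×10^-6 = 9.950×10^-6 mol/kg
α₀ = 1/(1 + K1/[H⁺] + K1K2/[H⁺]²) = 1/(1 + 10^+1.99 + 10^+1.06) = 0.009074
DIC = [CO2*]/α₀ = 9.950×10^-6 / 0.009074 = 1.097 mmol/kg
[CO3²⁻] = α₂·DIC; α₂ = 0.1042, so [CO3²⁻] = 0.1042 × 1.097 = 0.114 mmol/kg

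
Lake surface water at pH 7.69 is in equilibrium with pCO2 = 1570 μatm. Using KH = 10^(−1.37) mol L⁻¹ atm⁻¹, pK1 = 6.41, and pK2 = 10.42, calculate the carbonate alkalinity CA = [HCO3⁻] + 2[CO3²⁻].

CA = 1.28 mmol/L

[CO2*] = KH · pCO2 = 10^(−1.37) × 1570×10^-6 = 6.697×10^-5 mol/L
α₀ = 1/(1 + K1/[H⁺] + K1K2/[H⁺]²) = 1/(1 + 10^+1.28 + 10^-1.45) = 0.04978
DIC = [CO2*]/α₀ = 6.697×10^-5 / 0.04978 = 1.345 mmol/L
CA = (α₁ + 2α₂)·DIC = (0.9485 + 2×0.001766) × 1.345 = 1.28 mmol/L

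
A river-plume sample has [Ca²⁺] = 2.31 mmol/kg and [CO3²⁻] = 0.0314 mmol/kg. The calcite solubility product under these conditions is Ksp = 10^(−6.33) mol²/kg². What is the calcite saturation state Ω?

Ksp = 10^(−6.33) = 4.677×10^-7
Ω = [Ca²⁺][CO3²⁻]/Ksp = (2.31×10^-3)(0.0314×10^-3) / 4.677×10^-7 = 0.155

Ω = 0.155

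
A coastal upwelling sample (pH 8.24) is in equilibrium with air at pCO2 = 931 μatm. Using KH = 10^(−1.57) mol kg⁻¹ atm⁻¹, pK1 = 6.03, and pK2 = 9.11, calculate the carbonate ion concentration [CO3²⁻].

[CO3²⁻] = 0.548 mmol/kg

[CO2*] = KH · pCO2 = 10^(−1.57) × 931×10^-6 = 2.506×10^-5 mol/kg
α₀ = 1/(1 + K1/[H⁺] + K1K2/[H⁺]²) = 1/(1 + 10^+2.21 + 10^+1.34) = 0.005404
DIC = [CO2*]/α₀ = 2.506×10^-5 / 0.005404 = 4.637 mmol/kg
[CO3²⁻] = α₂·DIC; α₂ = 0.1182, so [CO3²⁻] = 0.1182 × 4.637 = 0.548 mmol/kg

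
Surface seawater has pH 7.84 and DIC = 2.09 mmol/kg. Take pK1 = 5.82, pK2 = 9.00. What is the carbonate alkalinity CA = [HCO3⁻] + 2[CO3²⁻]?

CA = [HCO3⁻] + 2[CO3²⁻] = (α₁ + 2α₂)·DIC
At pH 7.84: [H⁺]/K1 = 10^-2.02 = 0.0095499, K2/[H⁺] = 10^-1.16 = 0.069183
α₁ = 1/(1 + 0.0095499 + 0.069183) = 1/1.0787 = 0.9270; α₂ = α₁·K2/[H⁺] = 0.06413
α₁ + 2α₂ = 1.0553
CA = 1.0553 × 2.09 = 2.21 mmol/kg

CA = 2.21 mmol/kg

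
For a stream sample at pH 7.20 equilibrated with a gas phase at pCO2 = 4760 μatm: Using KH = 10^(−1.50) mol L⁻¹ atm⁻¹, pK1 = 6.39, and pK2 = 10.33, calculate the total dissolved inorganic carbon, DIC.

[CO2*] = KH · pCO2 = 10^(−1.50) × 4760×10^-6 = 1.505×10^-4 mol/L
α₀ = 1/(1 + K1/[H⁺] + K1K2/[H⁺]²) = 1/(1 + 10^+0.81 + 10^-2.32) = 0.1340
DIC = [CO2*]/α₀ = 1.505×10^-4 / 0.1340 = 1.12 mmol/L

DIC = 1.12 mmol/L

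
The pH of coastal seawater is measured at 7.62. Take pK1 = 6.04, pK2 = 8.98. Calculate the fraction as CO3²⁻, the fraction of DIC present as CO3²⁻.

α₂ = 1 / (1 + [H⁺]/K2 + [H⁺]²/(K1K2)) = 1 / (1 + 10^+1.36 + 10^-0.22)
   = 1 / (1 + 22.909 + 0.60256) = 1/24.511 = 0.04080

α₂ = 0.0408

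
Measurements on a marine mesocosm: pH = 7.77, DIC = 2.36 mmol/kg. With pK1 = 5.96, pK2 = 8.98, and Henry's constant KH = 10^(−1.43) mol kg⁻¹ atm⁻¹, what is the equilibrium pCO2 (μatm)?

α₀ = 1 / (1 + K1/[H⁺] + K1K2/[H⁺]²) = 1 / (1 + 10^+1.81 + 10^+0.60)
   = 1 / (1 + 64.565 + 3.9811) = 1/69.546 = 0.01438
[CO2*] = α₀ × DIC = 0.01438 × 2.36 = 0.03393 mmol/kg
pCO2 = [CO2*]/KH = 3.393×10^-5 / 3.715×10^-2 = 913 μatm

pCO2 = 913 μatm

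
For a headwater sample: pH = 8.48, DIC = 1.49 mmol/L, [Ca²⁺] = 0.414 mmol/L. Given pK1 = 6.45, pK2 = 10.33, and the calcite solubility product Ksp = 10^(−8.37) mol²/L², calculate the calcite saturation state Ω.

Ω = 2.00

α₂ = 1 / (1 + [H⁺]/K2 + [H⁺]²/(K1K2)) = 1 / (1 + 10^+1.85 + 10^-0.18)
   = 1 / (1 + 70.795 + 0.66069) = 1/72.455 = 0.01380
[CO3²⁻] = α₂ × DIC = 0.01380 × 1.49 = 0.02056 mmol/L
Ksp = 10^(−8.37) = 4.266×10^-9
Ω = [Ca²⁺][CO3²⁻]/Ksp = (0.414×10^-3)(2.056×10^-5) / 4.266×10^-9 = 2.00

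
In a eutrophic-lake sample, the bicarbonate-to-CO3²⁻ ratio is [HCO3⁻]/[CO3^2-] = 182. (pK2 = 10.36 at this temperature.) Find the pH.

pH = 8.10

From K2 = [H⁺][CO3^2-]/[HCO3⁻]:  pH = pK2 − log₁₀([HCO3⁻]/[CO3^2-])
log₁₀(182) = +2.260
pH = 10.36 − (+2.260) = 8.10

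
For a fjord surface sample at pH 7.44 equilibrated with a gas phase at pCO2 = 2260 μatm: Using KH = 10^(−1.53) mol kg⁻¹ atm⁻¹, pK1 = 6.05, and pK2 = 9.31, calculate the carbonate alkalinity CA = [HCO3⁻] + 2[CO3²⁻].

CA = 1.68 mmol/kg

[CO2*] = KH · pCO2 = 10^(−1.53) × 2260×10^-6 = 6.670×10^-5 mol/kg
α₀ = 1/(1 + K1/[H⁺] + K1K2/[H⁺]²) = 1/(1 + 10^+1.39 + 10^-0.48) = 0.03864
DIC = [CO2*]/α₀ = 6.670×10^-5 / 0.03864 = 1.726 mmol/kg
CA = (α₁ + 2α₂)·DIC = (0.9486 + 2×0.01280) × 1.726 = 1.68 mmol/kg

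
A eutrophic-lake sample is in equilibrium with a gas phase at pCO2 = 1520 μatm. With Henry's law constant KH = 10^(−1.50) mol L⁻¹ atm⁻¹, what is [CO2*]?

KH = 10^(−1.50) = 3.162×10^-2 mol L⁻¹ atm⁻¹
[CO2*] = KH · pCO2 = 3.162×10^-2 × 1520×10^-6 atm = 4.81×10^-5 mol/L

[CO2*] = 48.1 μmol/L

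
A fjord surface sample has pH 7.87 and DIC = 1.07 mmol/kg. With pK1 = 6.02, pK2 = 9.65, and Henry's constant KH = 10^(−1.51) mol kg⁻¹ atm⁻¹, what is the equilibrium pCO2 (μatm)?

α₀ = 1 / (1 + K1/[H⁺] + K1K2/[H⁺]²) = 1 / (1 + 10^+1.85 + 10^+0.07)
   = 1 / (1 + 70.795 + 1.1749) = 1/72.969 = 0.01370
[CO2*] = α₀ × DIC = 0.01370 × 1.07 = 0.01466 mmol/kg = 14.66 μmol/kg
pCO2 = [CO2*]/KH = 1.466×10^-5 / 3.090×10^-2 = 475 μatm

pCO2 = 475 μatm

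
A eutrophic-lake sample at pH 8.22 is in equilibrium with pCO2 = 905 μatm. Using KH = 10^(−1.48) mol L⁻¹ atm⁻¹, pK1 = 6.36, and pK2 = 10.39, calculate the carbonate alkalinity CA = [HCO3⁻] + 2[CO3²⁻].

CA = 2.20 mmol/L

[CO2*] = KH · pCO2 = 10^(−1.48) × 905×10^-6 = 2.997×10^-5 mol/L
α₀ = 1/(1 + K1/[H⁺] + K1K2/[H⁺]²) = 1/(1 + 10^+1.86 + 10^-0.31) = 0.01353
DIC = [CO2*]/α₀ = 2.997×10^-5 / 0.01353 = 2.216 mmol/L
CA = (α₁ + 2α₂)·DIC = (0.9798 + 2×0.006625) × 2.216 = 2.20 mmol/L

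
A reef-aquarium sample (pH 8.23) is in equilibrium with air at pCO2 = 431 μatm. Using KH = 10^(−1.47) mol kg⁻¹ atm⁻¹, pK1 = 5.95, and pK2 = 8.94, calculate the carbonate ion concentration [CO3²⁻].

[CO3²⁻] = 0.543 mmol/kg

[CO2*] = KH · pCO2 = 10^(−1.47) × 431×10^-6 = 1.460×10^-5 mol/kg
α₀ = 1/(1 + K1/[H⁺] + K1K2/[H⁺]²) = 1/(1 + 10^+2.28 + 10^+1.57) = 0.004373
DIC = [CO2*]/α₀ = 1.460×10^-5 / 0.004373 = 3.340 mmol/kg
[CO3²⁻] = α₂·DIC; α₂ = 0.1625, so [CO3²⁻] = 0.1625 × 3.340 = 0.543 mmol/kg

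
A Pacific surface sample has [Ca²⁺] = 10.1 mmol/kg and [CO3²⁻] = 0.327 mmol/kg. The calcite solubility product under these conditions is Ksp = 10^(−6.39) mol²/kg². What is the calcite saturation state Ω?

Ksp = 10^(−6.39) = 4.074×10^-7
Ω = [Ca²⁺][CO3²⁻]/Ksp = (10.1×10^-3)(0.327×10^-3) / 4.074×10^-7 = 8.11

Ω = 8.11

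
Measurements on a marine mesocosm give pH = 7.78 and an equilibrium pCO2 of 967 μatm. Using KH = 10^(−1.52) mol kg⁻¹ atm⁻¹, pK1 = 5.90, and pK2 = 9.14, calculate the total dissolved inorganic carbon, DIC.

[CO2*] = KH · pCO2 = 10^(−1.52) × 967×10^-6 = 2.920×10^-5 mol/kg
α₀ = 1/(1 + K1/[H⁺] + K1K2/[H⁺]²) = 1/(1 + 10^+1.88 + 10^+0.52) = 0.01247
DIC = [CO2*]/α₀ = 2.920×10^-5 / 0.01247 = 2.34 mmol/kg

DIC = 2.34 mmol/kg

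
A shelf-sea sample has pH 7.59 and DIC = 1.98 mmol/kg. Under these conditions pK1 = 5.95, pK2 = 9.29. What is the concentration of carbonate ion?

α₂ = 1 / (1 + [H⁺]/K2 + [H⁺]²/(K1K2)) = 1 / (1 + 10^+1.70 + 10^+0.06)
   = 1 / (1 + 50.119 + 1.1482) = 1/52.267 = 0.01913
[CO3²⁻] = α₂ × DIC = 0.01913 × 1.98 = 0.0379 mmol/kg

[CO3²⁻] = 0.0379 mmol/kg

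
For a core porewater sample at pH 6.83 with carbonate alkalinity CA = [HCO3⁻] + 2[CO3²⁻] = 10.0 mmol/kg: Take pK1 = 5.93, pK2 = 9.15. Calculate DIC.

CA = [HCO3⁻] + 2[CO3²⁻] = (α₁ + 2α₂)·DIC
At pH 6.83: [H⁺]/K1 = 10^-0.90 = 0.12589, K2/[H⁺] = 10^-2.32 = 0.0047863
α₁ = 1/(1 + 0.12589 + 0.0047863) = 1/1.1307 = 0.8844; α₂ = α₁·K2/[H⁺] = 0.004233
α₁ + 2α₂ = 0.8929
DIC = CA / (α₁ + 2α₂) = 10.0 / 0.8929 = 11.2 mmol/kg

DIC = 11.2 mmol/kg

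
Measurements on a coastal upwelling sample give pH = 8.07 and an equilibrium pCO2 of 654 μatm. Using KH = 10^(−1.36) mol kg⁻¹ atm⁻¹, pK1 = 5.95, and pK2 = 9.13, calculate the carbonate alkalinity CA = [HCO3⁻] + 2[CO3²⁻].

CA = 4.42 mmol/kg

[CO2*] = KH · pCO2 = 10^(−1.36) × 654×10^-6 = 2.855×10^-5 mol/kg
α₀ = 1/(1 + K1/[H⁺] + K1K2/[H⁺]²) = 1/(1 + 10^+2.12 + 10^+1.06) = 0.006930
DIC = [CO2*]/α₀ = 2.855×10^-5 / 0.006930 = 4.120 mmol/kg
CA = (α₁ + 2α₂)·DIC = (0.9135 + 2×0.07956) × 4.120 = 4.42 mmol/kg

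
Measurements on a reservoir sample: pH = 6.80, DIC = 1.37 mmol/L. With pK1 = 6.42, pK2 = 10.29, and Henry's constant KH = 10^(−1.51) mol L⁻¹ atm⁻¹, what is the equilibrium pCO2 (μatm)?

pCO2 = 1.30×10^4 μatm

α₀ = 1 / (1 + K1/[H⁺] + K1K2/[H⁺]²) = 1 / (1 + 10^+0.38 + 10^-3.11)
   = 1 / (1 + 2.3988 + 0.00077625) = 1/3.3996 = 0.2942
[CO2*] = α₀ × DIC = 0.2942 × 1.37 = 0.4030 mmol/L
pCO2 = [CO2*]/KH = 4.030×10^-4 / 3.090×10^-2 = 1.30×10^4 μatm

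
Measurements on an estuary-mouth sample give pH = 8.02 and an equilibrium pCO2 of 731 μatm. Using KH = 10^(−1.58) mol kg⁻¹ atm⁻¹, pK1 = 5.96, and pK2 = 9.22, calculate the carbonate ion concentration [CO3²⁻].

[CO2*] = KH · pCO2 = 10^(−1.58) × 731×10^-6 = 1.923×10^-5 mol/kg
α₀ = 1/(1 + K1/[H⁺] + K1K2/[H⁺]²) = 1/(1 + 10^+2.06 + 10^+0.86) = 0.008126
DIC = [CO2*]/α₀ = 1.923×10^-5 / 0.008126 = 2.366 mmol/kg
[CO3²⁻] = α₂·DIC; α₂ = 0.05887, so [CO3²⁻] = 0.05887 × 2.366 = 0.139 mmol/kg

[CO3²⁻] = 0.139 mmol/kg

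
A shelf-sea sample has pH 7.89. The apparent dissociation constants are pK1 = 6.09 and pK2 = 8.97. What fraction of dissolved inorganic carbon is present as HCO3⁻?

α₁ = 0.910

α₁ = 1 / (1 + [H⁺]/K1 + K2/[H⁺]) = 1 / (1 + 10^-1.80 + 10^-1.08)
   = 1 / (1 + 0.015849 + 0.083176) = 1/1.0990 = 0.9099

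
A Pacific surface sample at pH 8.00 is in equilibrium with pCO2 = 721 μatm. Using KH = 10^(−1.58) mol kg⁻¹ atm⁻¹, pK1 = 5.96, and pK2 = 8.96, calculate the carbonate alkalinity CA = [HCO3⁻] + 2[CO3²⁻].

CA = 2.54 mmol/kg

[CO2*] = KH · pCO2 = 10^(−1.58) × 721×10^-6 = 1.896×10^-5 mol/kg
α₀ = 1/(1 + K1/[H⁺] + K1K2/[H⁺]²) = 1/(1 + 10^+2.04 + 10^+1.08) = 0.008152
DIC = [CO2*]/α₀ = 1.896×10^-5 / 0.008152 = 2.326 mmol/kg
CA = (α₁ + 2α₂)·DIC = (0.8938 + 2×0.09801) × 2.326 = 2.54 mmol/kg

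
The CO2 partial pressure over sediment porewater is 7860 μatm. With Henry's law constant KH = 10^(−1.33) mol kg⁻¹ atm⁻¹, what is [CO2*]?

KH = 10^(−1.33) = 4.677×10^-2 mol kg⁻¹ atm⁻¹
[CO2*] = KH · pCO2 = 4.677×10^-2 × 7860×10^-6 atm = 3.68×10^-4 mol/kg

[CO2*] = 368 μmol/kg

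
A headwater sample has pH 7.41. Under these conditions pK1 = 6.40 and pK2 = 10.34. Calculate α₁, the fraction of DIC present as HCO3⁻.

α₁ = 1 / (1 + [H⁺]/K1 + K2/[H⁺]) = 1 / (1 + 10^-1.01 + 10^-2.93)
   = 1 / (1 + 0.097724 + 0.0011749) = 1/1.0989 = 0.9100

α₁ = 0.910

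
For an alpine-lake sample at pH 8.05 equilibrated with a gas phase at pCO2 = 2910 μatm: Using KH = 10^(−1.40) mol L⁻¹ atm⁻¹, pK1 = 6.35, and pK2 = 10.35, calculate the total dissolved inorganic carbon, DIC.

[CO2*] = KH · pCO2 = 10^(−1.40) × 2910×10^-6 = 1.158×10^-4 mol/L
α₀ = 1/(1 + K1/[H⁺] + K1K2/[H⁺]²) = 1/(1 + 10^+1.70 + 10^-0.60) = 0.01947
DIC = [CO2*]/α₀ = 1.158×10^-4 / 0.01947 = 5.95 mmol/L

DIC = 5.95 mmol/L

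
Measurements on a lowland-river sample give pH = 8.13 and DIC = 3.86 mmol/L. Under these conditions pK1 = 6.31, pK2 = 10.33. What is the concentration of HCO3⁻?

[HCO3⁻] = 3.78 mmol/L

α₁ = 1 / (1 + [H⁺]/K1 + K2/[H⁺]) = 1 / (1 + 10^-1.82 + 10^-2.20)
   = 1 / (1 + 0.015136 + 0.0063096) = 1/1.0214 = 0.9790
[HCO3⁻] = α₁ × DIC = 0.9790 × 3.86 = 3.78 mmol/L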